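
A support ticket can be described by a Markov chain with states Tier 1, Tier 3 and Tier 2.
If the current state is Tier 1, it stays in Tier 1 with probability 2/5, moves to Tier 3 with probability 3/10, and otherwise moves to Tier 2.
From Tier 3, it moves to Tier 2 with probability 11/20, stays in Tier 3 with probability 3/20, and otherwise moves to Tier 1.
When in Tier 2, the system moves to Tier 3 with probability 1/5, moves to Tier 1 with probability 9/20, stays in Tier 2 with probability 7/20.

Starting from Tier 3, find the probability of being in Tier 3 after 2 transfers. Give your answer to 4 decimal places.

Sum over the intermediate state after 1 transfer:
P = P(Tier 3→Tier 1)·P(Tier 1→Tier 3) + P(Tier 3→Tier 3)·P(Tier 3→Tier 3) + P(Tier 3→Tier 2)·P(Tier 2→Tier 3)
  = 0.3×0.3 + 0.15×0.15 + 0.55×0.2
  = 0.0900 + 0.0225 + 0.1100 = 0.2225

0.2225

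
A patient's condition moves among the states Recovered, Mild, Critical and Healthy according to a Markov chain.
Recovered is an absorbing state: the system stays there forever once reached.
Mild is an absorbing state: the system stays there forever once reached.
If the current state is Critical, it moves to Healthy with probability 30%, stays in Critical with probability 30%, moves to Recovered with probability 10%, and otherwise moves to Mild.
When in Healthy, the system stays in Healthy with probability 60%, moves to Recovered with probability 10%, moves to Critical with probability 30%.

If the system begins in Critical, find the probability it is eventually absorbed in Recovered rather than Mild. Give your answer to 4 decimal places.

0.3684

Let h(s) be the probability of absorption at Recovered starting from transient state s. Then h(Recovered) = 1 and h(Mild) = 0. By first-step analysis:
h(Critical) = 0.1·1 + 0.3·0 + 0.3·h(Critical) + 0.3·h(Healthy)
h(Healthy) = 0.1·1 + 0.3·h(Critical) + 0.6·h(Healthy)
Solving: h(Critical) = 0.3684, h(Healthy) = 0.5263.
Starting from Critical, the probability is 0.3684.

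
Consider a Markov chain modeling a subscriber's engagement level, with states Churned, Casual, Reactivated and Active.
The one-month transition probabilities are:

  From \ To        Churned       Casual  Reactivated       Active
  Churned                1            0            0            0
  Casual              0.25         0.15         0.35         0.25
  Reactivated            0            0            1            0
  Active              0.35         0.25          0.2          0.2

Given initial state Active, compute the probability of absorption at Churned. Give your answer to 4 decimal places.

0.5830

Let h(s) be the probability of absorption at Churned starting from transient state s. Then h(Churned) = 1 and h(Reactivated) = 0. By first-step analysis:
h(Casual) = 0.25·1 + 0.15·h(Casual) + 0.35·0 + 0.25·h(Active)
h(Active) = 0.35·1 + 0.25·h(Casual) + 0.2·0 + 0.2·h(Active)
Solving: h(Casual) = 0.4656, h(Active) = 0.5830.
Starting from Active, the probability is 0.5830.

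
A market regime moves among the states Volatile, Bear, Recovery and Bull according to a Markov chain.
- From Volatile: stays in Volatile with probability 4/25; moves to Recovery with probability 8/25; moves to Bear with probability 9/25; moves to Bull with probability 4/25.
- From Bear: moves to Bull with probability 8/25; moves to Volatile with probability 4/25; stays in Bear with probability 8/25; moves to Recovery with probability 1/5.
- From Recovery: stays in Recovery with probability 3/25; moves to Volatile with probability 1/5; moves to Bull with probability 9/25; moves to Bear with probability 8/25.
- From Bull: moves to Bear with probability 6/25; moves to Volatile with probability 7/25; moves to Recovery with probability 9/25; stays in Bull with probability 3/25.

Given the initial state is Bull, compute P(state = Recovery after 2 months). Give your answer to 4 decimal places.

0.2240

Propagate the distribution vector 2 months from Bull.
After 0 months: (0.0000, 0.0000, 0.0000, 1.0000)
After 1 month: (0.2800, 0.2400, 0.3600, 0.1200)
After 2 months: (0.1888, 0.3216, 0.2240, 0.2656)
P(in Recovery after 2 months) = 0.2240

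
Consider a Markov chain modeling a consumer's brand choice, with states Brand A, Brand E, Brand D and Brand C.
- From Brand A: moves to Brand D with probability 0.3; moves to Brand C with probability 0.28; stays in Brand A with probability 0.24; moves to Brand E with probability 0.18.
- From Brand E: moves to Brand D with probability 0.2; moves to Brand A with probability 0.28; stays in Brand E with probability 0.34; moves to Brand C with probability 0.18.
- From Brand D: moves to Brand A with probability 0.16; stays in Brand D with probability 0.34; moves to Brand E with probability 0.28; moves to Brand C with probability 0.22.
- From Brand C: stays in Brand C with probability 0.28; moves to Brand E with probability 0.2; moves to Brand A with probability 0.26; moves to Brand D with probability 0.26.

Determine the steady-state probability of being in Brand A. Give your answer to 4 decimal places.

0.2328

Let the stationary distribution be π with π = πP and π_1 + π_2 + π_3 + π_4 = 1.
π_1 = 0.24·π_1 + 0.28·π_2 + 0.16·π_3 + 0.26·π_4
π_2 = 0.18·π_1 + 0.34·π_2 + 0.28·π_3 + 0.2·π_4
π_3 = 0.3·π_1 + 0.2·π_2 + 0.34·π_3 + 0.26·π_4
Solving with the normalization constraint gives π = (0.2328, 0.2528, 0.2762, 0.2381).
So the stationary probability of Brand A is 0.2328.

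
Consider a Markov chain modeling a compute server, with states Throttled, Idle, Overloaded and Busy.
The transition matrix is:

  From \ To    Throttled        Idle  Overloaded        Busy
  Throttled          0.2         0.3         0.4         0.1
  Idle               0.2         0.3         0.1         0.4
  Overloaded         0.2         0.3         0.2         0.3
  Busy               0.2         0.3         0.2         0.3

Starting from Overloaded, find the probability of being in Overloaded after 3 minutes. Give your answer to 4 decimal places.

Propagate the distribution vector 3 minutes from Overloaded.
After 0 minutes: (0.0000, 0.0000, 1.0000, 0.0000)
After 1 minute: (0.2000, 0.3000, 0.2000, 0.3000)
After 2 minutes: (0.2000, 0.3000, 0.2100, 0.2900)
After 3 minutes: (0.2000, 0.3000, 0.2100, 0.2900)
P(in Overloaded after 3 minutes) = 0.2100

0.2100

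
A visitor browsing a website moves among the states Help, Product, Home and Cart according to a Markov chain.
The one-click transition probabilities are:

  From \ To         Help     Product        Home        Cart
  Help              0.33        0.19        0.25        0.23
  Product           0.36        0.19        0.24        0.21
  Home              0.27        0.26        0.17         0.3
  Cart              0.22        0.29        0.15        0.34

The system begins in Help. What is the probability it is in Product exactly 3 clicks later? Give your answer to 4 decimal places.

Propagate the distribution vector 3 clicks from Help.
After 0 clicks: (1.0000, 0.0000, 0.0000, 0.0000)
After 1 click: (0.3300, 0.1900, 0.2500, 0.2300)
After 2 clicks: (0.2954, 0.2305, 0.2051, 0.2690)
After 3 clicks: (0.2950, 0.2313, 0.2044, 0.2693)
P(in Product after 3 clicks) = 0.2313

0.2313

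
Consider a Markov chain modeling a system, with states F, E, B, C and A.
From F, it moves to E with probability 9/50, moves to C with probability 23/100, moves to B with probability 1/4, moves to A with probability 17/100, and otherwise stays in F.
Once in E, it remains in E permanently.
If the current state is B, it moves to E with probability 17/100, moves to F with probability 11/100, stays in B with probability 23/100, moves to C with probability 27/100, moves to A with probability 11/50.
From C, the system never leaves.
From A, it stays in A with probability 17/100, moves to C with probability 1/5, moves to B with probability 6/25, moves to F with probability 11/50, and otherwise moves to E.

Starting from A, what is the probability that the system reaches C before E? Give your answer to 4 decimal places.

0.5640

Let h(s) be the probability of absorption at C starting from transient state s. Then h(C) = 1 and h(E) = 0. By first-step analysis:
h(F) = 0.17·h(F) + 0.18·0 + 0.25·h(B) + 0.23·1 + 0.17·h(A)
h(B) = 0.11·h(F) + 0.17·0 + 0.23·h(B) + 0.27·1 + 0.22·h(A)
h(A) = 0.22·h(F) + 0.17·0 + 0.24·h(B) + 0.2·1 + 0.17·h(A)
Solving: h(F) = 0.5714, h(B) = 0.5934, h(A) = 0.5640.
Starting from A, the probability is 0.5640.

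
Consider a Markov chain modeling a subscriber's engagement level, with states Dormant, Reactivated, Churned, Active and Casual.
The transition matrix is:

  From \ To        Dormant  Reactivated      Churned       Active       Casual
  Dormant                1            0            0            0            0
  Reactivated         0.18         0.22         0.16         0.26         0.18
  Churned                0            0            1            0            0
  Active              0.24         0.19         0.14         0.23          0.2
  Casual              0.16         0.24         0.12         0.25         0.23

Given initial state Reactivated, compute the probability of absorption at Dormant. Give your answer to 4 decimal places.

0.5649

Let h(s) be the probability of absorption at Dormant starting from transient state s. Then h(Dormant) = 1 and h(Churned) = 0. By first-step analysis:
h(Reactivated) = 0.18·1 + 0.22·h(Reactivated) + 0.16·0 + 0.26·h(Active) + 0.18·h(Casual)
h(Active) = 0.24·1 + 0.19·h(Reactivated) + 0.14·0 + 0.23·h(Active) + 0.2·h(Casual)
h(Casual) = 0.16·1 + 0.24·h(Reactivated) + 0.12·0 + 0.25·h(Active) + 0.23·h(Casual)
Solving: h(Reactivated) = 0.5649, h(Active) = 0.6015, h(Casual) = 0.5792.
Starting from Reactivated, the probability is 0.5649.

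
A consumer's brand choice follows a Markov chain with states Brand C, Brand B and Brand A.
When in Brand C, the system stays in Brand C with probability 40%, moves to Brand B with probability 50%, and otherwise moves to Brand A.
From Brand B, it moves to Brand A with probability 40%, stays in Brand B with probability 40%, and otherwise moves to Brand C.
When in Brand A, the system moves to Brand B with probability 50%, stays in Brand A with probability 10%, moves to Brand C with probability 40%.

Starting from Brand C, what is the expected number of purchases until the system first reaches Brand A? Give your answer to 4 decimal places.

4.2308

Let t(s) be the expected number of purchases to first reach Brand A from state s, with t(Brand A) = 0. Conditioning on the first purchase:
t(Brand C) = 1 + 0.4·t(Brand C) + 0.5·t(Brand B)
t(Brand B) = 1 + 0.2·t(Brand C) + 0.4·t(Brand B)
Solving: t(Brand C) = 4.2308, t(Brand B) = 3.0769.
Expected purchases from Brand C to Brand A: 4.2308.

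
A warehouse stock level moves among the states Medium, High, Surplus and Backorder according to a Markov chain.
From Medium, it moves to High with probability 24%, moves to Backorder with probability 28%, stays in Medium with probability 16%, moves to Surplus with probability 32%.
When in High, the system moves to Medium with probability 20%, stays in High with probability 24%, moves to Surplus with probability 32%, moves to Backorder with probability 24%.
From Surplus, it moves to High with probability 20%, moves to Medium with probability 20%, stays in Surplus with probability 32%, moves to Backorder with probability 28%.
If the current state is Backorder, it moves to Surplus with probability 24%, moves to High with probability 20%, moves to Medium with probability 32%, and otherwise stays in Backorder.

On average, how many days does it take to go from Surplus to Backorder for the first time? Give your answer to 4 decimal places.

Let t(s) be the expected number of days to first reach Backorder from state s, with t(Backorder) = 0. Conditioning on the first day:
t(Medium) = 1 + 0.16·t(Medium) + 0.24·t(High) + 0.32·t(Surplus)
t(High) = 1 + 0.2·t(Medium) + 0.24·t(High) + 0.32·t(Surplus)
t(Surplus) = 1 + 0.2·t(Medium) + 0.2·t(High) + 0.32·t(Surplus)
Solving: t(Medium) = 3.6912, t(High) = 3.8389, t(Surplus) = 3.6853.
Expected days from Surplus to Backorder: 3.6853.

3.6853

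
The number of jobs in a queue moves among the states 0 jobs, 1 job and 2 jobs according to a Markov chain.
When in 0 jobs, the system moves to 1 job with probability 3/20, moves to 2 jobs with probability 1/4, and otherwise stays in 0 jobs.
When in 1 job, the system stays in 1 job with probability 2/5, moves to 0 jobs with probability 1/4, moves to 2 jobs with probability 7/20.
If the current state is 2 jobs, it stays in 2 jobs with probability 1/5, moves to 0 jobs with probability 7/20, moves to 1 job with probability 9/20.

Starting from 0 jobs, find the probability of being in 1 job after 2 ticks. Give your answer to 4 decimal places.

0.2625

Sum over the intermediate state after 1 tick:
P = P(0 jobs→0 jobs)·P(0 jobs→1 job) + P(0 jobs→1 job)·P(1 job→1 job) + P(0 jobs→2 jobs)·P(2 jobs→1 job)
  = 0.6×0.15 + 0.15×0.4 + 0.25×0.45
  = 0.0900 + 0.0600 + 0.1125 = 0.2625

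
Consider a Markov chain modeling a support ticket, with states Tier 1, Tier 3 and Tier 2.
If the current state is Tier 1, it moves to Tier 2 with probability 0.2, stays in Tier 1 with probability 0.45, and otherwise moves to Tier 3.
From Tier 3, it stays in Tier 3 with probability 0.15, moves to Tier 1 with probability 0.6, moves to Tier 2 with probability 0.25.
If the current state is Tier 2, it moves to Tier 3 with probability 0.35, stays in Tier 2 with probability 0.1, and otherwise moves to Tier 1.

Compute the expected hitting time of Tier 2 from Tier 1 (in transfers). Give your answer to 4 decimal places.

Let t(s) be the expected number of transfers to first reach Tier 2 from state s, with t(Tier 2) = 0. Conditioning on the first transfer:
t(Tier 1) = 1 + 0.45·t(Tier 1) + 0.35·t(Tier 3)
t(Tier 3) = 1 + 0.6·t(Tier 1) + 0.15·t(Tier 3)
Solving: t(Tier 1) = 4.6602, t(Tier 3) = 4.4660.
Expected transfers from Tier 1 to Tier 2: 4.6602.

4.6602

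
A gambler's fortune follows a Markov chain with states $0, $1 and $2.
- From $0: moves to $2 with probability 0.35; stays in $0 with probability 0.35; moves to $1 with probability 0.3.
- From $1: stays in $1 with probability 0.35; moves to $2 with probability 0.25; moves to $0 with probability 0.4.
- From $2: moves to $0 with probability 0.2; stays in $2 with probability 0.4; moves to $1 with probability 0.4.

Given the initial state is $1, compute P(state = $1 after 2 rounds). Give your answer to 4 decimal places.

Sum over the intermediate state after 1 round:
P = P($1→$0)·P($0→$1) + P($1→$1)·P($1→$1) + P($1→$2)·P($2→$1)
  = 0.4×0.3 + 0.35×0.35 + 0.25×0.4
  = 0.1200 + 0.1225 + 0.1000 = 0.3425

0.3425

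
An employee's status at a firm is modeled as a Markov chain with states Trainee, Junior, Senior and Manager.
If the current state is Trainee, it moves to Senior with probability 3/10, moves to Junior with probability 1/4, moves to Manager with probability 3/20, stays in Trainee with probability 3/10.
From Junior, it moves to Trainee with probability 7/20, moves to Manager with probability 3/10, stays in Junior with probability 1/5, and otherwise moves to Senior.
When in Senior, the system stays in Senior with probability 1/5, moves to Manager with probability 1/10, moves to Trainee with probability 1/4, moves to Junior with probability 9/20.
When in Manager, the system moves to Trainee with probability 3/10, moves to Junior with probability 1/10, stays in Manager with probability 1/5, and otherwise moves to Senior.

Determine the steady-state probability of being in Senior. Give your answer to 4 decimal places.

0.2541

Let the stationary distribution be π with π = πP and π_1 + π_2 + π_3 + π_4 = 1.
π_1 = 0.3·π_1 + 0.35·π_2 + 0.25·π_3 + 0.3·π_4
π_2 = 0.25·π_1 + 0.2·π_2 + 0.45·π_3 + 0.1·π_4
π_3 = 0.3·π_1 + 0.15·π_2 + 0.2·π_3 + 0.4·π_4
Solving with the normalization constraint gives π = (0.3003, 0.2600, 0.2541, 0.1856).
So the stationary probability of Senior is 0.2541.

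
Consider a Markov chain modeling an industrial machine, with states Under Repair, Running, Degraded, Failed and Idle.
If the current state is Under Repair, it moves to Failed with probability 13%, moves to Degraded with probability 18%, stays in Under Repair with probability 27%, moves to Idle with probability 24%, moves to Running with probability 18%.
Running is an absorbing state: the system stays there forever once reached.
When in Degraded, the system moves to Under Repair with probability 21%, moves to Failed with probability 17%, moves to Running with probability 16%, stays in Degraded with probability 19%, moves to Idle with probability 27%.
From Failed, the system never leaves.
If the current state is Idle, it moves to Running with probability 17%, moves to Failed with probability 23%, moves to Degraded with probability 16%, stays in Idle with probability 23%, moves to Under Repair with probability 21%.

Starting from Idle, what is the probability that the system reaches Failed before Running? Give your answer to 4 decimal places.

Let h(s) be the probability of absorption at Failed starting from transient state s. Then h(Failed) = 1 and h(Running) = 0. By first-step analysis:
h(Under Repair) = 0.27·h(Under Repair) + 0.18·0 + 0.18·h(Degraded) + 0.13·1 + 0.24·h(Idle)
h(Degraded) = 0.21·h(Under Repair) + 0.16·0 + 0.19·h(Degraded) + 0.17·1 + 0.27·h(Idle)
h(Idle) = 0.21·h(Under Repair) + 0.17·0 + 0.16·h(Degraded) + 0.23·1 + 0.23·h(Idle)
Solving: h(Under Repair) = 0.4811, h(Degraded) = 0.5135, h(Idle) = 0.5366.
Starting from Idle, the probability is 0.5366.

0.5366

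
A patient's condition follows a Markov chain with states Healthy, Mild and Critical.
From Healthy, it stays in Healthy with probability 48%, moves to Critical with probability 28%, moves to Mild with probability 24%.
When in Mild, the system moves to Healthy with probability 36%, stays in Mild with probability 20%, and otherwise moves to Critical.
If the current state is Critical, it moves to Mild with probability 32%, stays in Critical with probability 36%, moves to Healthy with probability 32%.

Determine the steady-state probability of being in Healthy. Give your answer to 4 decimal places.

Let the stationary distribution be π with π = πP and π_1 + π_2 + π_3 = 1.
π_1 = 0.48·π_1 + 0.36·π_2 + 0.32·π_3
π_2 = 0.24·π_1 + 0.2·π_2 + 0.32·π_3
Solving with the normalization constraint gives π = (0.3932, 0.2576, 0.3492).
So the stationary probability of Healthy is 0.3932.

0.3932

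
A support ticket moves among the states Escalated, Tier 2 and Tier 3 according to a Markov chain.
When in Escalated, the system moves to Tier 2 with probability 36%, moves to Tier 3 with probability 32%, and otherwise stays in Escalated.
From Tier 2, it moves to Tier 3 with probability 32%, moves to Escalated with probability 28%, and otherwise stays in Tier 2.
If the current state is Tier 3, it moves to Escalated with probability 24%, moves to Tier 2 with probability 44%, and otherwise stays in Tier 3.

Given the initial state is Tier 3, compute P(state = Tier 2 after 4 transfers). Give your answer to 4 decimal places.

Propagate the distribution vector 4 transfers from Tier 3.
After 0 transfers: (0.0000, 0.0000, 1.0000)
After 1 transfer: (0.2400, 0.4400, 0.3200)
After 2 transfers: (0.2768, 0.4032, 0.3200)
After 3 transfers: (0.2783, 0.4017, 0.3200)
After 4 transfers: (0.2783, 0.4017, 0.3200)
P(in Tier 2 after 4 transfers) = 0.4017

0.4017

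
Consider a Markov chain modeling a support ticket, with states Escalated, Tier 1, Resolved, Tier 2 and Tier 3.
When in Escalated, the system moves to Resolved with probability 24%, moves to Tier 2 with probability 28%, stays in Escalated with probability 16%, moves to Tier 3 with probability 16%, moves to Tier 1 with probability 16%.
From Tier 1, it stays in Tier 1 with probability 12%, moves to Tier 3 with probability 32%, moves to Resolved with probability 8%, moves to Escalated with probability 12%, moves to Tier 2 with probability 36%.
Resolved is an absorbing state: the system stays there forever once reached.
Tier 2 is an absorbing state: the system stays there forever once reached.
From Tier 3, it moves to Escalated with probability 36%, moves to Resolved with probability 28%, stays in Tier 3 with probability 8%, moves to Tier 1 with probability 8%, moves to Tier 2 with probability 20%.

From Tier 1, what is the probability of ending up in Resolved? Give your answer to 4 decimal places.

0.3367

Let h(s) be the probability of absorption at Resolved starting from transient state s. Then h(Resolved) = 1 and h(Tier 2) = 0. By first-step analysis:
h(Escalated) = 0.16·h(Escalated) + 0.16·h(Tier 1) + 0.24·1 + 0.28·0 + 0.16·h(Tier 3)
h(Tier 1) = 0.12·h(Escalated) + 0.12·h(Tier 1) + 0.08·1 + 0.36·0 + 0.32·h(Tier 3)
h(Tier 3) = 0.36·h(Escalated) + 0.08·h(Tier 1) + 0.28·1 + 0.2·0 + 0.08·h(Tier 3)
Solving: h(Escalated) = 0.4467, h(Tier 1) = 0.3367, h(Tier 3) = 0.5084.
Starting from Tier 1, the probability is 0.3367.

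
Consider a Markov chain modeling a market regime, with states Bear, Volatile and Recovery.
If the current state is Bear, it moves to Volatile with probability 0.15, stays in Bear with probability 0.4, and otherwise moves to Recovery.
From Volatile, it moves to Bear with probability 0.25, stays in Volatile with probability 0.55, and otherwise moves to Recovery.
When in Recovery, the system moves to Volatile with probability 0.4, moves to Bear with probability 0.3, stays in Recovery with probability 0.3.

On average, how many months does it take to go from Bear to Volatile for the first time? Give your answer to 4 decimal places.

4.0351

Let t(s) be the expected number of months to first reach Volatile from state s, with t(Volatile) = 0. Conditioning on the first month:
t(Bear) = 1 + 0.4·t(Bear) + 0.45·t(Recovery)
t(Recovery) = 1 + 0.3·t(Bear) + 0.3·t(Recovery)
Solving: t(Bear) = 4.0351, t(Recovery) = 3.1579.
Expected months from Bear to Volatile: 4.0351.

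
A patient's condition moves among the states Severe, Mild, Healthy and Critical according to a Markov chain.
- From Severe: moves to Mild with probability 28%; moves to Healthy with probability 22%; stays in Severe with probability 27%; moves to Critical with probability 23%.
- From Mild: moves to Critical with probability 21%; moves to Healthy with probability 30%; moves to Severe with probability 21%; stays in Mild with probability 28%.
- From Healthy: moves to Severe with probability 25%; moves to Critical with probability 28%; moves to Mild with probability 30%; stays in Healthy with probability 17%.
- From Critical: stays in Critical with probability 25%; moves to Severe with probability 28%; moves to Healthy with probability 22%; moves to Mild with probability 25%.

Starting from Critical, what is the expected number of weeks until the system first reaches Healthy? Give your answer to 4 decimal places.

Let t(s) be the expected number of weeks to first reach Healthy from state s, with t(Healthy) = 0. Conditioning on the first week:
t(Severe) = 1 + 0.27·t(Severe) + 0.28·t(Mild) + 0.23·t(Critical)
t(Mild) = 1 + 0.21·t(Severe) + 0.28·t(Mild) + 0.21·t(Critical)
t(Critical) = 1 + 0.28·t(Severe) + 0.25·t(Mild) + 0.25·t(Critical)
Solving: t(Severe) = 4.1348, t(Mild) = 3.8038, t(Critical) = 4.1449.
Expected weeks from Critical to Healthy: 4.1449.

4.1449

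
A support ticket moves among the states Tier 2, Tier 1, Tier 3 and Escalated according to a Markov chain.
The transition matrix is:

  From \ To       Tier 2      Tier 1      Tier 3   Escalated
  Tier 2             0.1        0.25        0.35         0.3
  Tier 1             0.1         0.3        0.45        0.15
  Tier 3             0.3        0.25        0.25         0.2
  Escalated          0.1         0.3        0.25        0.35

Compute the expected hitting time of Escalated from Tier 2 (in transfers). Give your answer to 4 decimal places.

Let t(s) be the expected number of transfers to first reach Escalated from state s, with t(Escalated) = 0. Conditioning on the first transfer:
t(Tier 2) = 1 + 0.1·t(Tier 2) + 0.25·t(Tier 1) + 0.35·t(Tier 3)
t(Tier 1) = 1 + 0.1·t(Tier 2) + 0.3·t(Tier 1) + 0.45·t(Tier 3)
t(Tier 3) = 1 + 0.3·t(Tier 2) + 0.25·t(Tier 1) + 0.25·t(Tier 3)
Solving: t(Tier 2) = 4.4186, t(Tier 1) = 5.1586, t(Tier 3) = 4.8203.
Expected transfers from Tier 2 to Escalated: 4.4186.

4.4186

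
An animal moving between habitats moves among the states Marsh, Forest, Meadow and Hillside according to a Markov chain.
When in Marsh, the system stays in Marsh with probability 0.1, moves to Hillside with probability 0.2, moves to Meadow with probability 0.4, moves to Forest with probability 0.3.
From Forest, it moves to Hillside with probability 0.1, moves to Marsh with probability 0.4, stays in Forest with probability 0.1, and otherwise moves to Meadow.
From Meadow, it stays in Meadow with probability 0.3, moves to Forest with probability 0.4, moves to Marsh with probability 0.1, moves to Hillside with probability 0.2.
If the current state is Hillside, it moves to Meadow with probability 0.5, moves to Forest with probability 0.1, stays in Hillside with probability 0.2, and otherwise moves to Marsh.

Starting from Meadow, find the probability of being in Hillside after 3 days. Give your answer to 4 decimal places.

Propagate the distribution vector 3 days from Meadow.
After 0 days: (0.0000, 0.0000, 1.0000, 0.0000)
After 1 day: (0.1000, 0.4000, 0.3000, 0.2000)
After 2 days: (0.2400, 0.2100, 0.3900, 0.1600)
After 3 days: (0.1790, 0.2650, 0.3770, 0.1790)
P(in Hillside after 3 days) = 0.1790

0.1790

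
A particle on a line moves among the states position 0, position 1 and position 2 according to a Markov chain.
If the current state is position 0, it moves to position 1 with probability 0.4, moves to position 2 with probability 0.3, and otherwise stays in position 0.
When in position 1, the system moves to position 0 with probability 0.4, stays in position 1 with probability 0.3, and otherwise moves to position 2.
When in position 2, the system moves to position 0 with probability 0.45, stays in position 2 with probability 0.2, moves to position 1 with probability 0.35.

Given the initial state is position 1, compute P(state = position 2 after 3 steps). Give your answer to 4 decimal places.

Propagate the distribution vector 3 steps from position 1.
After 0 steps: (0.0000, 1.0000, 0.0000)
After 1 step: (0.4000, 0.3000, 0.3000)
After 2 steps: (0.3750, 0.3550, 0.2700)
After 3 steps: (0.3760, 0.3510, 0.2730)
P(in position 2 after 3 steps) = 0.2730

0.2730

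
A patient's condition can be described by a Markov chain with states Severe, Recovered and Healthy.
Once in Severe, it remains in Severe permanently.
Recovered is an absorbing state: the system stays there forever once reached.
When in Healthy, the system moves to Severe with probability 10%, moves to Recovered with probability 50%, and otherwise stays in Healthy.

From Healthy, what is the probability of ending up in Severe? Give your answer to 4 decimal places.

Let h(s) be the probability of absorption at Severe starting from transient state s. Then h(Severe) = 1 and h(Recovered) = 0. By first-step analysis:
h(Healthy) = 0.1·1 + 0.5·0 + 0.4·h(Healthy)
Solving: h(Healthy) = 0.1667.
Starting from Healthy, the probability is 0.1667.

0.1667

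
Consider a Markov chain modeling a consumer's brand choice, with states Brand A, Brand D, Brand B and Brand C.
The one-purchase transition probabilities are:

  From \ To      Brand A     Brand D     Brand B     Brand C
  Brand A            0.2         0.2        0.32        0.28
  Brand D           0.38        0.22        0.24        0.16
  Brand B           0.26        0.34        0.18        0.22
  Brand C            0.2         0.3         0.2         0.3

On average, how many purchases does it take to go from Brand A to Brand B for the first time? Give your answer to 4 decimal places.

3.6945

Let t(s) be the expected number of purchases to first reach Brand B from state s, with t(Brand B) = 0. Conditioning on the first purchase:
t(Brand A) = 1 + 0.2·t(Brand A) + 0.2·t(Brand D) + 0.28·t(Brand C)
t(Brand D) = 1 + 0.38·t(Brand A) + 0.22·t(Brand D) + 0.16·t(Brand C)
t(Brand C) = 1 + 0.2·t(Brand A) + 0.3·t(Brand D) + 0.3·t(Brand C)
Solving: t(Brand A) = 3.6945, t(Brand D) = 3.9377, t(Brand C) = 4.1717.
Expected purchases from Brand A to Brand B: 3.6945.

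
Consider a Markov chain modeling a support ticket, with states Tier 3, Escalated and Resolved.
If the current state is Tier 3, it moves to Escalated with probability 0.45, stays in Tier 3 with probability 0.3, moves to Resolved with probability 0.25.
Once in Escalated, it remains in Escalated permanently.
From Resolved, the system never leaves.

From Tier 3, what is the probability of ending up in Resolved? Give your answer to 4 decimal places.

Let h(s) be the probability of absorption at Resolved starting from transient state s. Then h(Resolved) = 1 and h(Escalated) = 0. By first-step analysis:
h(Tier 3) = 0.3·h(Tier 3) + 0.45·0 + 0.25·1
Solving: h(Tier 3) = 0.3571.
Starting from Tier 3, the probability is 0.3571.

0.3571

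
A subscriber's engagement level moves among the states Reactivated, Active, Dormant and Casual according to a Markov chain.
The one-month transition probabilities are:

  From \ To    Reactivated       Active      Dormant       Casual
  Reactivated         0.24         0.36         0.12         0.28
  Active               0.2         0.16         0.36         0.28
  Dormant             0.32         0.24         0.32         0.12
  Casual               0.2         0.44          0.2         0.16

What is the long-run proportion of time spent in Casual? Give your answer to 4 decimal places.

Let the stationary distribution be π with π = πP and π_1 + π_2 + π_3 + π_4 = 1.
π_1 = 0.24·π_1 + 0.2·π_2 + 0.32·π_3 + 0.2·π_4
π_2 = 0.36·π_1 + 0.16·π_2 + 0.24·π_3 + 0.44·π_4
π_3 = 0.12·π_1 + 0.36·π_2 + 0.32·π_3 + 0.2·π_4
Solving with the normalization constraint gives π = (0.2406, 0.2884, 0.2578, 0.2132).
So the stationary probability of Casual is 0.2132.

0.2132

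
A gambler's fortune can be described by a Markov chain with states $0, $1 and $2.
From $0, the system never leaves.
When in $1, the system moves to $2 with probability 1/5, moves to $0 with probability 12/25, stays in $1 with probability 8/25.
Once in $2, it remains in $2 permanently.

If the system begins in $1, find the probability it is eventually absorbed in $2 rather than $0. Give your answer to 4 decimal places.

Let h(s) be the probability of absorption at $2 starting from transient state s. Then h($2) = 1 and h($0) = 0. By first-step analysis:
h($1) = 0.48·0 + 0.32·h($1) + 0.2·1
Solving: h($1) = 0.2941.
Starting from $1, the probability is 0.2941.

0.2941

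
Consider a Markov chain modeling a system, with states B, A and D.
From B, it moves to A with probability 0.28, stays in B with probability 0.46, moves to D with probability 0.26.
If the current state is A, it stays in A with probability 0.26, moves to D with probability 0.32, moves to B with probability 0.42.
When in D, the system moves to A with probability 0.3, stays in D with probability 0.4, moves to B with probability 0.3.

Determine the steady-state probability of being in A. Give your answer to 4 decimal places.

Let the stationary distribution be π with π = πP and π_1 + π_2 + π_3 = 1.
π_1 = 0.46·π_1 + 0.42·π_2 + 0.3·π_3
π_2 = 0.28·π_1 + 0.26·π_2 + 0.3·π_3
Solving with the normalization constraint gives π = (0.3973, 0.2808, 0.3219).
So the stationary probability of A is 0.2808.

0.2808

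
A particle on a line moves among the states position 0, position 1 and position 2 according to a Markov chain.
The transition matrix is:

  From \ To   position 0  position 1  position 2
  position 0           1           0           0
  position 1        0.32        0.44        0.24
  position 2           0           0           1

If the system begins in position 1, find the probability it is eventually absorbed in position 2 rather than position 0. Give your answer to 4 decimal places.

0.4286

Let h(s) be the probability of absorption at position 2 starting from transient state s. Then h(position 2) = 1 and h(position 0) = 0. By first-step analysis:
h(position 1) = 0.32·0 + 0.44·h(position 1) + 0.24·1
Solving: h(position 1) = 0.4286.
Starting from position 1, the probability is 0.4286.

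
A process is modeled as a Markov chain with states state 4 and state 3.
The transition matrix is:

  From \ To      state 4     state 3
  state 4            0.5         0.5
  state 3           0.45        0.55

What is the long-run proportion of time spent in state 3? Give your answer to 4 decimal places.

Let the stationary distribution be π with π = πP and π_1 + π_2 = 1.
π_1 = 0.5·π_1 + 0.45·π_2
Solving with the normalization constraint gives π = (0.4737, 0.5263).
So the stationary probability of state 3 is 0.5263.

0.5263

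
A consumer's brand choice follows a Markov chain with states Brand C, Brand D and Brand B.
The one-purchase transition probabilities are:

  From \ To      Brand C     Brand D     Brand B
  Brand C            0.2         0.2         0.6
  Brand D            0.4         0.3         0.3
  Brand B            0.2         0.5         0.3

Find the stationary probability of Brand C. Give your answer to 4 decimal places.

0.2698

Let the stationary distribution be π with π = πP and π_1 + π_2 + π_3 = 1.
π_1 = 0.2·π_1 + 0.4·π_2 + 0.2·π_3
π_2 = 0.2·π_1 + 0.3·π_2 + 0.5·π_3
Solving with the normalization constraint gives π = (0.2698, 0.3492, 0.3810).
So the stationary probability of Brand C is 0.2698.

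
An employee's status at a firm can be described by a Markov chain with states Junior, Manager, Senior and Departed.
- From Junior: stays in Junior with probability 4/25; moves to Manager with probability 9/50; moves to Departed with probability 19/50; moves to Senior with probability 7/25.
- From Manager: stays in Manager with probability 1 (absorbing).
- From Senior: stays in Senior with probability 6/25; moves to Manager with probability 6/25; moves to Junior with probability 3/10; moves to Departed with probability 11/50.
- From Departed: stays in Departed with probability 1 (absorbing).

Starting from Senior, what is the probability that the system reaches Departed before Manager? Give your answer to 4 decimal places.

0.5390

Let h(s) be the probability of absorption at Departed starting from transient state s. Then h(Departed) = 1 and h(Manager) = 0. By first-step analysis:
h(Junior) = 0.16·h(Junior) + 0.18·0 + 0.28·h(Senior) + 0.38·1
h(Senior) = 0.3·h(Junior) + 0.24·0 + 0.24·h(Senior) + 0.22·1
Solving: h(Junior) = 0.6320, h(Senior) = 0.5390.
Starting from Senior, the probability is 0.5390.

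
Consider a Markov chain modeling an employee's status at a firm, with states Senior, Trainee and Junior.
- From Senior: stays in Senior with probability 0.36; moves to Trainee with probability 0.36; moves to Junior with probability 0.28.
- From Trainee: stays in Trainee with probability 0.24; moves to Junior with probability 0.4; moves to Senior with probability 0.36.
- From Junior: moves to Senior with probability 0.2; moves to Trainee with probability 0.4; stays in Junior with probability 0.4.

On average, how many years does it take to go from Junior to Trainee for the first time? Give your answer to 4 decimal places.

Let t(s) be the expected number of years to first reach Trainee from state s, with t(Trainee) = 0. Conditioning on the first year:
t(Senior) = 1 + 0.36·t(Senior) + 0.28·t(Junior)
t(Junior) = 1 + 0.2·t(Senior) + 0.4·t(Junior)
Solving: t(Senior) = 2.6829, t(Junior) = 2.5610.
Expected years from Junior to Trainee: 2.5610.

2.5610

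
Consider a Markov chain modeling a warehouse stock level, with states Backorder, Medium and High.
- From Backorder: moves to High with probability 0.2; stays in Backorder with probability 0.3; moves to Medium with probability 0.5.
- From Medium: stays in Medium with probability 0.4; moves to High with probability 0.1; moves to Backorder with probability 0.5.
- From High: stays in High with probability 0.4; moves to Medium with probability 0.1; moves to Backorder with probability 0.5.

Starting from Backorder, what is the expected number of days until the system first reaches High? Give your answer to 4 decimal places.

Let t(s) be the expected number of days to first reach High from state s, with t(High) = 0. Conditioning on the first day:
t(Backorder) = 1 + 0.3·t(Backorder) + 0.5·t(Medium)
t(Medium) = 1 + 0.5·t(Backorder) + 0.4·t(Medium)
Solving: t(Backorder) = 6.4706, t(Medium) = 7.0588.
Expected days from Backorder to High: 6.4706.

6.4706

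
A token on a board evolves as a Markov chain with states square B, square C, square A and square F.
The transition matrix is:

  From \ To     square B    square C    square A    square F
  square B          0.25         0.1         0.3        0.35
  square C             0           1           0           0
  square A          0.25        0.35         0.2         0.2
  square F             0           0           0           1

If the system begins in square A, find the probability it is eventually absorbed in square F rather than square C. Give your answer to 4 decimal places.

Let h(s) be the probability of absorption at square F starting from transient state s. Then h(square F) = 1 and h(square C) = 0. By first-step analysis:
h(square B) = 0.25·h(square B) + 0.1·0 + 0.3·h(square A) + 0.35·1
h(square A) = 0.25·h(square B) + 0.35·0 + 0.2·h(square A) + 0.2·1
Solving: h(square B) = 0.6476, h(square A) = 0.4524.
Starting from square A, the probability is 0.4524.

0.4524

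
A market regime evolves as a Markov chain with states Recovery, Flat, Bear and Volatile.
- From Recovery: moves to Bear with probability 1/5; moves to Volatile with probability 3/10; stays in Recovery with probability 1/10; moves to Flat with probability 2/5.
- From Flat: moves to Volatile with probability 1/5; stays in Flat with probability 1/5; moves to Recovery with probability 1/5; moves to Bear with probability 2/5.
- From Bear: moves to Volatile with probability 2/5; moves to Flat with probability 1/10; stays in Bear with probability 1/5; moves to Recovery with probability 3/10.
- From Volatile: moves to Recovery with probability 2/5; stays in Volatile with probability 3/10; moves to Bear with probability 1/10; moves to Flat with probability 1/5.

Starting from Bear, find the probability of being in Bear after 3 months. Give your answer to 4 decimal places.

Propagate the distribution vector 3 months from Bear.
After 0 months: (0.0000, 0.0000, 1.0000, 0.0000)
After 1 month: (0.3000, 0.1000, 0.2000, 0.4000)
After 2 months: (0.2700, 0.2400, 0.1800, 0.3100)
After 3 months: (0.2530, 0.2360, 0.2170, 0.2940)
P(in Bear after 3 months) = 0.2170

0.2170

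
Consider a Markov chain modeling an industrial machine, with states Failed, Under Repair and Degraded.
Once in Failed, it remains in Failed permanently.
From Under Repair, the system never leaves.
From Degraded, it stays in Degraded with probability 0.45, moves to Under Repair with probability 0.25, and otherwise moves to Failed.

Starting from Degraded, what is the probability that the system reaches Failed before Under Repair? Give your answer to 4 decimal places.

Let h(s) be the probability of absorption at Failed starting from transient state s. Then h(Failed) = 1 and h(Under Repair) = 0. By first-step analysis:
h(Degraded) = 0.3·1 + 0.25·0 + 0.45·h(Degraded)
Solving: h(Degraded) = 0.5455.
Starting from Degraded, the probability is 0.5455.

0.5455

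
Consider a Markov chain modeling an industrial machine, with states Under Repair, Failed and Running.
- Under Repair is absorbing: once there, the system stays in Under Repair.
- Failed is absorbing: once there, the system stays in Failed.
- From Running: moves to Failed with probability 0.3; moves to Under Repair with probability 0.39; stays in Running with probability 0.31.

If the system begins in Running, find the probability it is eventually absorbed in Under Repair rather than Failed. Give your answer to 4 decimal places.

Let h(s) be the probability of absorption at Under Repair starting from transient state s. Then h(Under Repair) = 1 and h(Failed) = 0. By first-step analysis:
h(Running) = 0.39·1 + 0.3·0 + 0.31·h(Running)
Solving: h(Running) = 0.5652.
Starting from Running, the probability is 0.5652.

0.5652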